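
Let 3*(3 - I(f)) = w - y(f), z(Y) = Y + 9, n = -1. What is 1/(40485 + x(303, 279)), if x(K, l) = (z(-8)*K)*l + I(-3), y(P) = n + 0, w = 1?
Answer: 3/375073 ≈ 7.9984e-6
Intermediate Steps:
z(Y) = 9 + Y
y(P) = -1 (y(P) = -1 + 0 = -1)
I(f) = 7/3 (I(f) = 3 - (1 - 1*(-1))/3 = 3 - (1 + 1)/3 = 3 - ⅓*2 = 3 - ⅔ = 7/3)
x(K, l) = 7/3 + K*l (x(K, l) = ((9 - 8)*K)*l + 7/3 = (1*K)*l + 7/3 = K*l + 7/3 = 7/3 + K*l)
1/(40485 + x(303, 279)) = 1/(40485 + (7/3 + 303*279)) = 1/(40485 + (7/3 + 84537)) = 1/(40485 + 253618/3) = 1/(375073/3) = 3/375073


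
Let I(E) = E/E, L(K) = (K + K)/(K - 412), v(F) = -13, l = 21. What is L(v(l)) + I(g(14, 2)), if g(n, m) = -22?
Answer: 451/425 ≈ 1.0612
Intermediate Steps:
L(K) = 2*K/(-412 + K) (L(K) = (2*K)/(-412 + K) = 2*K/(-412 + K))
I(E) = 1
L(v(l)) + I(g(14, 2)) = 2*(-13)/(-412 - 13) + 1 = 2*(-13)/(-425) + 1 = 2*(-13)*(-1/425) + 1 = 26/425 + 1 = 451/425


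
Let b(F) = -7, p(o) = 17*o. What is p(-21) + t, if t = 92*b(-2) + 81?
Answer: -920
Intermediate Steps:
t = -563 (t = 92*(-7) + 81 = -644 + 81 = -563)
p(-21) + t = 17*(-21) - 563 = -357 - 563 = -920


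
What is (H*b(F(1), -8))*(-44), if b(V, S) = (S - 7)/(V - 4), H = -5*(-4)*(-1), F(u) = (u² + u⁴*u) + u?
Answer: 13200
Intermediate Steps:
F(u) = u + u² + u⁵ (F(u) = (u² + u⁵) + u = u + u² + u⁵)
H = -20 (H = 20*(-1) = -20)
b(V, S) = (-7 + S)/(-4 + V)
(H*b(F(1), -8))*(-44) = -20*(-7 - 8)/(-4 + 1*(1 + 1 + 1⁴))*(-44) = -20*(-15)/(-4 + 1*(1 + 1 + 1))*(-44) = -20*(-15)/(-4 + 1*3)*(-44) = -20*(-15)/(-4 + 3)*(-44) = -20*(-15)/(-1)*(-44) = -(-20)*(-15)*(-44) = -20*15*(-44) = -300*(-44) = 13200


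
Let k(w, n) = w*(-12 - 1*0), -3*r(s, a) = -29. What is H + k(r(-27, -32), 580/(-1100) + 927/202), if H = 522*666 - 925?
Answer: 346611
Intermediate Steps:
r(s, a) = 29/3 (r(s, a) = -⅓*(-29) = 29/3)
k(w, n) = -12*w (k(w, n) = w*(-12 + 0) = w*(-12) = -12*w)
H = 346727 (H = 347652 - 925 = 346727)
H + k(r(-27, -32), 580/(-1100) + 927/202) = 346727 - 12*29/3 = 346727 - 116 = 346611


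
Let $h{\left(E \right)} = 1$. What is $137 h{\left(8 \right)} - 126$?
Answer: $11$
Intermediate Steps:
$137 h{\left(8 \right)} - 126 = 137 \cdot 1 - 126 = 137 - 126 = 11$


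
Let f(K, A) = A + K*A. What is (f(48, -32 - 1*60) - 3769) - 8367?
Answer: -16644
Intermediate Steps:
f(K, A) = A + A*K
(f(48, -32 - 1*60) - 3769) - 8367 = ((-32 - 1*60)*(1 + 48) - 3769) - 8367 = ((-32 - 60)*49 - 3769) - 8367 = (-92*49 - 3769) - 8367 = (-4508 - 3769) - 8367 = -8277 - 8367 = -16644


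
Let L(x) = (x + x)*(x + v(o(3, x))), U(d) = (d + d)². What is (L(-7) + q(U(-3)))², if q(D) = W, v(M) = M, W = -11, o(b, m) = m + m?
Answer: 80089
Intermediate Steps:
o(b, m) = 2*m
U(d) = 4*d² (U(d) = (2*d)² = 4*d²)
q(D) = -11
L(x) = 6*x² (L(x) = (x + x)*(x + 2*x) = (2*x)*(3*x) = 6*x²)
(L(-7) + q(U(-3)))² = (6*(-7)² - 11)² = (6*49 - 11)² = (294 - 11)² = 283² = 80089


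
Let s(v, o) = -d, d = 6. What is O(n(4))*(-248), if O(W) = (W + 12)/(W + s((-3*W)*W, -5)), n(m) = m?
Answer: 1984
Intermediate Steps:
s(v, o) = -6 (s(v, o) = -1*6 = -6)
O(W) = (12 + W)/(-6 + W) (O(W) = (W + 12)/(W - 6) = (12 + W)/(-6 + W))
O(n(4))*(-248) = ((12 + 4)/(-6 + 4))*(-248) = (16/(-2))*(-248) = -1/2*16*(-248) = -8*(-248) = 1984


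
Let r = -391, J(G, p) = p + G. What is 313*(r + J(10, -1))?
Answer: -119566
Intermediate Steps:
J(G, p) = G + p
313*(r + J(10, -1)) = 313*(-391 + (10 - 1)) = 313*(-391 + 9) = 313*(-382) = -119566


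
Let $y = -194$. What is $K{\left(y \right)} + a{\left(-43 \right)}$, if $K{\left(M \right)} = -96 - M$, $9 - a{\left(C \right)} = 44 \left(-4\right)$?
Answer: $283$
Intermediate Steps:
$a{\left(C \right)} = 185$ ($a{\left(C \right)} = 9 - 44 \left(-4\right) = 9 - -176 = 9 + 176 = 185$)
$K{\left(y \right)} + a{\left(-43 \right)} = \left(-96 - -194\right) + 185 = \left(-96 + 194\right) + 185 = 98 + 185 = 283$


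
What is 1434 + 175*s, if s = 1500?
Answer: 263934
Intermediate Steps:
1434 + 175*s = 1434 + 175*1500 = 1434 + 262500 = 263934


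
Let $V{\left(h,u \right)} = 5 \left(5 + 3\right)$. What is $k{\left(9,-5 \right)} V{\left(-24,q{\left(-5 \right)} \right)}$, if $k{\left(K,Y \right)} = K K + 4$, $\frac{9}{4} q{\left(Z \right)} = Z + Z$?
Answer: $3400$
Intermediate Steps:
$q{\left(Z \right)} = \frac{8 Z}{9}$ ($q{\left(Z \right)} = \frac{4 \left(Z + Z\right)}{9} = \frac{4 \cdot 2 Z}{9} = \frac{8 Z}{9}$)
$k{\left(K,Y \right)} = 4 + K^{2}$ ($k{\left(K,Y \right)} = K^{2} + 4 = 4 + K^{2}$)
$V{\left(h,u \right)} = 40$ ($V{\left(h,u \right)} = 5 \cdot 8 = 40$)
$k{\left(9,-5 \right)} V{\left(-24,q{\left(-5 \right)} \right)} = \left(4 + 9^{2}\right) 40 = \left(4 + 81\right) 40 = 85 \cdot 40 = 3400$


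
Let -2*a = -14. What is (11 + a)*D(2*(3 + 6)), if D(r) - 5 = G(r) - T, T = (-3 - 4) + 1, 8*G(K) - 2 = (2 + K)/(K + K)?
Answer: 815/4 ≈ 203.75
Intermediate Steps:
a = 7 (a = -1/2*(-14) = 7)
G(K) = 1/4 + (2 + K)/(16*K) (G(K) = 1/4 + ((2 + K)/(K + K))/8 = 1/4 + ((2 + K)/((2*K)))/8 = 1/4 + ((2 + K)*(1/(2*K)))/8 = 1/4 + ((2 + K)/(2*K))/8 = 1/4 + (2 + K)/(16*K))
T = -6 (T = -7 + 1 = -6)
D(r) = 11 + (2 + 5*r)/(16*r) (D(r) = 5 + ((2 + 5*r)/(16*r) - 1*(-6)) = 5 + ((2 + 5*r)/(16*r) + 6) = 5 + (6 + (2 + 5*r)/(16*r)) = 11 + (2 + 5*r)/(16*r))
(11 + a)*D(2*(3 + 6)) = (11 + 7)*((2 + 181*(2*(3 + 6)))/(16*((2*(3 + 6))))) = 18*((2 + 181*(2*9))/(16*((2*9)))) = 18*((1/16)*(2 + 181*18)/18) = 18*((1/16)*(1/18)*(2 + 3258)) = 18*((1/16)*(1/18)*3260) = 18*(815/72) = 815/4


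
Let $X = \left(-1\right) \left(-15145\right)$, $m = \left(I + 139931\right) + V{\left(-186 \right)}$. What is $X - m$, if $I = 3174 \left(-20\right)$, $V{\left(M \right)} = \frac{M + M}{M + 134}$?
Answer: $- \frac{797071}{13} \approx -61313.0$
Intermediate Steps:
$V{\left(M \right)} = \frac{2 M}{134 + M}$
$I = -63480$
$m = \frac{993956}{13}$ ($m = \left(-63480 + 139931\right) + 2 \left(-186\right) \frac{1}{134 - 186} = 76451 + 2 \left(-186\right) \frac{1}{-52} = 76451 + 2 \left(-186\right) \left(- \frac{1}{52}\right) = 76451 + \frac{93}{13} = \frac{993956}{13} \approx 76458.0$)
$X = 15145$
$X - m = 15145 - \frac{993956}{13} = - \frac{797071}{13}$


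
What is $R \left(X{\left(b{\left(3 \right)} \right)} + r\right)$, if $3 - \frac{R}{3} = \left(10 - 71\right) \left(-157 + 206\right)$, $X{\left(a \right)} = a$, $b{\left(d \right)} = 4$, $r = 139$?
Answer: $1283568$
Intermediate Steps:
$R = 8976$ ($R = 9 - 3 \left(10 - 71\right) \left(-157 + 206\right) = 9 - 3 \left(\left(-61\right) 49\right) = 9 - -8967 = 9 + 8967 = 8976$)
$R \left(X{\left(b{\left(3 \right)} \right)} + r\right) = 8976 \left(4 + 139\right) = 8976 \cdot 143 = 1283568$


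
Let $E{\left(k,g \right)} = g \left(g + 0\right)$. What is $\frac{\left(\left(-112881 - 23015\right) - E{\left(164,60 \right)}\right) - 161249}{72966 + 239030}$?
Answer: $- \frac{300745}{311996} \approx -0.96394$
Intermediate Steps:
$E{\left(k,g \right)} = g^{2}$ ($E{\left(k,g \right)} = g g = g^{2}$)
$\frac{\left(\left(-112881 - 23015\right) - E{\left(164,60 \right)}\right) - 161249}{72966 + 239030} = \frac{\left(\left(-112881 - 23015\right) - 60^{2}\right) - 161249}{72966 + 239030} = \frac{\left(\left(-112881 - 23015\right) - 3600\right) - 161249}{311996} = \left(\left(-135896 - 3600\right) - 161249\right) \frac{1}{311996} = \left(-139496 - 161249\right) \frac{1}{311996} = \left(-300745\right) \frac{1}{311996} = - \frac{300745}{311996}$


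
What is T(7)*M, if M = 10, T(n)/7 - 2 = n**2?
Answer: 3570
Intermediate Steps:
T(n) = 14 + 7*n**2
T(7)*M = (14 + 7*7**2)*10 = (14 + 7*49)*10 = (14 + 343)*10 = 357*10 = 3570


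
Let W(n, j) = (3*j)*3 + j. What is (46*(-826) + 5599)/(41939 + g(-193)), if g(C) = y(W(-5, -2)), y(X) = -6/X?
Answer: -323970/419393 ≈ -0.77247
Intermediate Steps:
W(n, j) = 10*j (W(n, j) = 9*j + j = 10*j)
g(C) = 3/10 (g(C) = -6/(10*(-2)) = -6/(-20) = -6*(-1/20) = 3/10)
(46*(-826) + 5599)/(41939 + g(-193)) = (46*(-826) + 5599)/(41939 + 3/10) = (-37996 + 5599)/(419393/10) = -32397*10/419393 = -323970/419393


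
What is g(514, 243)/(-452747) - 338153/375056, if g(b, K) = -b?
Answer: -152904977507/169805478832 ≈ -0.90047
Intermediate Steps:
g(514, 243)/(-452747) - 338153/375056 = -1*514/(-452747) - 338153/375056 = -514*(-1/452747) - 338153*1/375056 = 514/452747 - 338153/375056 = -152904977507/169805478832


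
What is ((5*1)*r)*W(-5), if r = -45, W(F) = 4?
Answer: -900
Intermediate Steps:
((5*1)*r)*W(-5) = ((5*1)*(-45))*4 = (5*(-45))*4 = -225*4 = -900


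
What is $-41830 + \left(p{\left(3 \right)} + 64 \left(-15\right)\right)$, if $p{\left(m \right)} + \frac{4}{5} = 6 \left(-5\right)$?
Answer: $- \frac{214104}{5} \approx -42821.0$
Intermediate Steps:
$p{\left(m \right)} = - \frac{154}{5}$ ($p{\left(m \right)} = - \frac{4}{5} + 6 \left(-5\right) = - \frac{4}{5} - 30 = - \frac{154}{5}$)
$-41830 + \left(p{\left(3 \right)} + 64 \left(-15\right)\right) = -41830 + \left(- \frac{154}{5} + 64 \left(-15\right)\right) = -41830 - \frac{4954}{5} = - \frac{214104}{5}$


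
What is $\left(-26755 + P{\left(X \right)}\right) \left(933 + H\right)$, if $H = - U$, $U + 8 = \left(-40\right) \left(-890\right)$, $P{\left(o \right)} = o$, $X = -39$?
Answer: $928653246$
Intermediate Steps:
$U = 35592$ ($U = -8 - -35600 = -8 + 35600 = 35592$)
$H = -35592$ ($H = \left(-1\right) 35592 = -35592$)
$\left(-26755 + P{\left(X \right)}\right) \left(933 + H\right) = \left(-26755 - 39\right) \left(933 - 35592\right) = \left(-26794\right) \left(-34659\right) = 928653246$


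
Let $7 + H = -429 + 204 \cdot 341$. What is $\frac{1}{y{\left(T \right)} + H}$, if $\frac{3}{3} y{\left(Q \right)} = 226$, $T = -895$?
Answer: $\frac{1}{69354} \approx 1.4419 \cdot 10^{-5}$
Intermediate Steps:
$y{\left(Q \right)} = 226$
$H = 69128$ ($H = -7 + \left(-429 + 204 \cdot 341\right) = -7 + \left(-429 + 69564\right) = -7 + 69135 = 69128$)
$\frac{1}{y{\left(T \right)} + H} = \frac{1}{226 + 69128} = \frac{1}{69354}$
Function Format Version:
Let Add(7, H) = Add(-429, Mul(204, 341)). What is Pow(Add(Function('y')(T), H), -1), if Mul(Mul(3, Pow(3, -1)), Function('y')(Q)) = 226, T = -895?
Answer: Rational(1, 69354) ≈ 1.4419e-5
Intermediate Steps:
Function('y')(Q) = 226
H = 69128 (H = Add(-7, Add(-429, Mul(204, 341))) = Add(-7, Add(-429, 69564)) = Add(-7, 69135) = 69128)
Pow(Add(Function('y')(T), H), -1) = Pow(Add(226, 69128), -1) = Pow(69354, -1) = Rational(1, 69354)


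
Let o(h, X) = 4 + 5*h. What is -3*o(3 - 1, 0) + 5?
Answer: -37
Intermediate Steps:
-3*o(3 - 1, 0) + 5 = -3*(4 + 5*(3 - 1)) + 5 = -3*(4 + 5*2) + 5 = -3*(4 + 10) + 5 = -3*14 + 5 = -42 + 5 = -37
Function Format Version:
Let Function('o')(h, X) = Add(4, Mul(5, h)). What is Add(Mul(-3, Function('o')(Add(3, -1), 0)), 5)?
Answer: -37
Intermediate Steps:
Add(Mul(-3, Function('o')(Add(3, -1), 0)), 5) = Add(Mul(-3, Add(4, Mul(5, Add(3, -1)))), 5) = Add(Mul(-3, Add(4, Mul(5, 2))), 5) = Add(Mul(-3, Add(4, 10)), 5) = Add(Mul(-3, 14), 5) = Add(-42, 5) = -37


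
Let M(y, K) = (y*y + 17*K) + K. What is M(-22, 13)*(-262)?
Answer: -188116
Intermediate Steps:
M(y, K) = y² + 18*K (M(y, K) = (y² + 17*K) + K = y² + 18*K)
M(-22, 13)*(-262) = ((-22)² + 18*13)*(-262) = (484 + 234)*(-262) = 718*(-262) = -188116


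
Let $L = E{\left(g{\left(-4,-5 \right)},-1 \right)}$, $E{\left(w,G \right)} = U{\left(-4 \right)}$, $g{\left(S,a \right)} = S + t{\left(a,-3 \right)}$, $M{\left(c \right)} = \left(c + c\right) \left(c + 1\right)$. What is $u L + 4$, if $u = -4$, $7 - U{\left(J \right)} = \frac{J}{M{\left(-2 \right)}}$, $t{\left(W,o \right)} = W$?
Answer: $-28$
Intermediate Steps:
$M{\left(c \right)} = 2 c \left(1 + c\right)$
$U{\left(J \right)} = 7 - \frac{J}{4}$ ($U{\left(J \right)} = 7 - \frac{J}{2 \left(-2\right) \left(1 - 2\right)} = 7 - \frac{J}{2 \left(-2\right) \left(-1\right)} = 7 - \frac{J}{4}$)
$g{\left(S,a \right)} = S + a$
$E{\left(w,G \right)} = 8$ ($E{\left(w,G \right)} = 7 - -1 = 7 + 1 = 8$)
$L = 8$
$u L + 4 = \left(-4\right) 8 + 4 = -32 + 4 = -28$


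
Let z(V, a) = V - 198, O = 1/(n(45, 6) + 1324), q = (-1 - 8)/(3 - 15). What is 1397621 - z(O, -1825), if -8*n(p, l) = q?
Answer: 59218601903/42365 ≈ 1.3978e+6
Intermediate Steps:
q = ¾ (q = -9/(-12) = -9*(-1/12) = ¾ ≈ 0.75000)
n(p, l) = -3/32 (n(p, l) = -⅛*¾ = -3/32)
O = 32/42365 (O = 1/(-3/32 + 1324) = 1/(42365/32) = 32/42365 ≈ 0.00075534)
z(V, a) = -198 + V
1397621 - z(O, -1825) = 1397621 - (-198 + 32/42365) = 1397621 - 1*(-8388238/42365) = 1397621 + 8388238/42365 = 59218601903/42365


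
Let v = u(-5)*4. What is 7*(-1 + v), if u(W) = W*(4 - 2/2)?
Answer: -427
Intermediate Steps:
u(W) = 3*W (u(W) = W*(4 - 2*1/2) = W*(4 - 1) = W*3 = 3*W)
v = -60 (v = (3*(-5))*4 = -15*4 = -60)
7*(-1 + v) = 7*(-1 - 60) = 7*(-61) = -427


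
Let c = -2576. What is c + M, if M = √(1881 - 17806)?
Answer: -2576 + 35*I*√13 ≈ -2576.0 + 126.19*I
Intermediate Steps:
M = 35*I*√13 (M = √(-15925) = 35*I*√13 ≈ 126.19*I)
c + M = -2576 + 35*I*√13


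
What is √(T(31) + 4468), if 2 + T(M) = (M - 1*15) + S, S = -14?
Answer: 2*√1117 ≈ 66.843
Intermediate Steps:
T(M) = -31 + M (T(M) = -2 + ((M - 1*15) - 14) = -2 + ((M - 15) - 14) = -2 + ((-15 + M) - 14) = -2 + (-29 + M) = -31 + M)
√(T(31) + 4468) = √((-31 + 31) + 4468) = √(0 + 4468) = √4468 = 2*√1117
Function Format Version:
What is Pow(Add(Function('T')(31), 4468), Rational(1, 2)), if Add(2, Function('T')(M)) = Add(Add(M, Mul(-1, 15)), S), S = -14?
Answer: Mul(2, Pow(1117, Rational(1, 2))) ≈ 66.843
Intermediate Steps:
Function('T')(M) = Add(-31, M) (Function('T')(M) = Add(-2, Add(Add(M, Mul(-1, 15)), -14)) = Add(-2, Add(Add(M, -15), -14)) = Add(-2, Add(Add(-15, M), -14)) = Add(-2, Add(-29, M)) = Add(-31, M))
Pow(Add(Function('T')(31), 4468), Rational(1, 2)) = Pow(Add(Add(-31, 31), 4468), Rational(1, 2)) = Pow(Add(0, 4468), Rational(1, 2)) = Pow(4468, Rational(1, 2)) = Mul(2, Pow(1117, Rational(1, 2)))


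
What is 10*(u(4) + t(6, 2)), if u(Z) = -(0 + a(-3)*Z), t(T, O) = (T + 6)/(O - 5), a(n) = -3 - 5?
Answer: 280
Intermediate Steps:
a(n) = -8
t(T, O) = (6 + T)/(-5 + O)
u(Z) = 8*Z (u(Z) = -(0 - 8*Z) = -(-8)*Z = 8*Z)
10*(u(4) + t(6, 2)) = 10*(8*4 + (6 + 6)/(-5 + 2)) = 10*(32 + 12/(-3)) = 10*(32 - ⅓*12) = 10*(32 - 4) = 10*28 = 280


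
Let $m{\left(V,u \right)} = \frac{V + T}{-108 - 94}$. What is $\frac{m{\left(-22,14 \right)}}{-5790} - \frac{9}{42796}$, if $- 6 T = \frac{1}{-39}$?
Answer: $- \frac{51603971}{225240055560} \approx -0.00022911$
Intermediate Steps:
$T = \frac{1}{234}$ ($T = - \frac{1}{6 \left(-39\right)} = \left(- \frac{1}{6}\right) \left(- \frac{1}{39}\right) = \frac{1}{234} \approx 0.0042735$)
$m{\left(V,u \right)} = - \frac{1}{47268} - \frac{V}{202}$ ($m{\left(V,u \right)} = \frac{V + \frac{1}{234}}{-108 - 94} = \frac{\frac{1}{234} + V}{-202} = \left(\frac{1}{234} + V\right) \left(- \frac{1}{202}\right) = - \frac{1}{47268} - \frac{V}{202}$)
$\frac{m{\left(-22,14 \right)}}{-5790} - \frac{9}{42796} = \frac{- \frac{1}{47268} - - \frac{11}{101}}{-5790} - \frac{9}{42796} = \left(- \frac{1}{47268} + \frac{11}{101}\right) \left(- \frac{1}{5790}\right) - \frac{9}{42796} = \frac{5147}{47268} \left(- \frac{1}{5790}\right) - \frac{9}{42796} = - \frac{5147}{273681720} - \frac{9}{42796} = - \frac{51603971}{225240055560}$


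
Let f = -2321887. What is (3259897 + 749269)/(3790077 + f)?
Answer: 2004583/734095 ≈ 2.7307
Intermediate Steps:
(3259897 + 749269)/(3790077 + f) = (3259897 + 749269)/(3790077 - 2321887) = 4009166/1468190 = 4009166*(1/1468190) = 2004583/734095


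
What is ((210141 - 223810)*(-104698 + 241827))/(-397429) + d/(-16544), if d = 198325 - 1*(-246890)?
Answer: 30833401931509/6575065376 ≈ 4689.4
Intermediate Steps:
d = 445215 (d = 198325 + 246890 = 445215)
((210141 - 223810)*(-104698 + 241827))/(-397429) + d/(-16544) = ((210141 - 223810)*(-104698 + 241827))/(-397429) + 445215/(-16544) = -13669*137129*(-1/397429) + 445215*(-1/16544) = -1874416301*(-1/397429) - 445215/16544 = 1874416301/397429 - 445215/16544 = 30833401931509/6575065376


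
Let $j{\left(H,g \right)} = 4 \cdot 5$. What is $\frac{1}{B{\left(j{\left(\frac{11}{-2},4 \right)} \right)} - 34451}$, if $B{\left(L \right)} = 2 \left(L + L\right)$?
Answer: $- \frac{1}{34371} \approx -2.9094 \cdot 10^{-5}$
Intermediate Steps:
$j{\left(H,g \right)} = 20$
$B{\left(L \right)} = 4 L$ ($B{\left(L \right)} = 2 \cdot 2 L = 4 L$)
$\frac{1}{B{\left(j{\left(\frac{11}{-2},4 \right)} \right)} - 34451} = \frac{1}{4 \cdot 20 - 34451} = \frac{1}{80 - 34451} = \frac{1}{-34371} = - \frac{1}{34371}$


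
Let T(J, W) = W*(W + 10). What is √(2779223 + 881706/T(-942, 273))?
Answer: 3*√4179672413293/3679 ≈ 1667.1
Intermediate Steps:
T(J, W) = W*(10 + W)
√(2779223 + 881706/T(-942, 273)) = √(2779223 + 881706/((273*(10 + 273)))) = √(2779223 + 881706/((273*283))) = √(2779223 + 881706/77259) = √(2779223 + 881706*(1/77259)) = √(2779223 + 41986/3679) = √(10224803403/3679) = 3*√4179672413293/3679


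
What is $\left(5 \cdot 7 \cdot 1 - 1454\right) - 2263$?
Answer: $-3682$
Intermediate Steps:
$\left(5 \cdot 7 \cdot 1 - 1454\right) - 2263 = \left(35 \cdot 1 - 1454\right) - 2263 = \left(35 - 1454\right) - 2263 = -1419 - 2263 = -3682$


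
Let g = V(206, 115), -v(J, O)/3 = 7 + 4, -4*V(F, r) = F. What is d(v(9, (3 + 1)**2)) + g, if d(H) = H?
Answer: -169/2 ≈ -84.500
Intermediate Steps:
V(F, r) = -F/4
v(J, O) = -33 (v(J, O) = -3*(7 + 4) = -3*11 = -33)
g = -103/2 (g = -1/4*206 = -103/2 ≈ -51.500)
d(v(9, (3 + 1)**2)) + g = -33 - 103/2 = -169/2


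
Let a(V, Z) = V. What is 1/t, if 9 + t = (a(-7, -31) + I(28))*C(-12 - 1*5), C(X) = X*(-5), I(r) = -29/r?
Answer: -28/19377 ≈ -0.0014450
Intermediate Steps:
C(X) = -5*X
t = -19377/28 (t = -9 + (-7 - 29/28)*(-5*(-12 - 1*5)) = -9 + (-7 - 29*1/28)*(-5*(-12 - 5)) = -9 + (-7 - 29/28)*(-5*(-17)) = -9 - 225/28*85 = -9 - 19125/28 = -19377/28 ≈ -692.04)
1/t = 1/(-19377/28) = -28/19377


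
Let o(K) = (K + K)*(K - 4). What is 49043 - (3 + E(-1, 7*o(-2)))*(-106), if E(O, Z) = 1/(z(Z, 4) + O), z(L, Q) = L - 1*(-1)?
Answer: 4146377/84 ≈ 49362.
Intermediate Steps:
z(L, Q) = 1 + L (z(L, Q) = L + 1 = 1 + L)
o(K) = 2*K*(-4 + K) (o(K) = (2*K)*(-4 + K) = 2*K*(-4 + K))
E(O, Z) = 1/(1 + O + Z) (E(O, Z) = 1/((1 + Z) + O) = 1/(1 + O + Z))
49043 - (3 + E(-1, 7*o(-2)))*(-106) = 49043 - (3 + 1/(1 - 1 + 7*(2*(-2)*(-4 - 2))))*(-106) = 49043 - (3 + 1/(1 - 1 + 7*(2*(-2)*(-6))))*(-106) = 49043 - (3 + 1/(1 - 1 + 7*24))*(-106) = 49043 - (3 + 1/(1 - 1 + 168))*(-106) = 49043 - (3 + 1/168)*(-106) = 49043 - 505*(-106)/168 = 49043 - 1*(-26765/84) = 49043 + 26765/84 = 4146377/84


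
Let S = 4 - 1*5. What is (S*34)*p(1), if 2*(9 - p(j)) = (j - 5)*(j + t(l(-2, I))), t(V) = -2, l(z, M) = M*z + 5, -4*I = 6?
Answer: -238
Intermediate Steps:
I = -3/2 (I = -¼*6 = -3/2 ≈ -1.5000)
l(z, M) = 5 + M*z
p(j) = 9 - (-5 + j)*(-2 + j)/2 (p(j) = 9 - (j - 5)*(j - 2)/2 = 9 - (-5 + j)*(-2 + j)/2)
S = -1 (S = 4 - 5 = -1)
(S*34)*p(1) = (-1*34)*(4 - ½*1² + (7/2)*1) = -34*(4 - ½*1 + 7/2) = -34*(4 - ½ + 7/2) = -34*7 = -238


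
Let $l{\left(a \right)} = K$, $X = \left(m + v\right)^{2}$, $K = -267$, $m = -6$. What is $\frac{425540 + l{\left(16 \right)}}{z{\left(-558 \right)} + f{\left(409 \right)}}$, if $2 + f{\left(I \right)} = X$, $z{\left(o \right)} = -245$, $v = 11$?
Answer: $- \frac{425273}{222} \approx -1915.6$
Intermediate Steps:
$X = 25$ ($X = \left(-6 + 11\right)^{2} = 5^{2} = 25$)
$f{\left(I \right)} = 23$ ($f{\left(I \right)} = -2 + 25 = 23$)
$l{\left(a \right)} = -267$
$\frac{425540 + l{\left(16 \right)}}{z{\left(-558 \right)} + f{\left(409 \right)}} = \frac{425540 - 267}{-245 + 23} = \frac{425273}{-222} = 425273 \left(- \frac{1}{222}\right) = - \frac{425273}{222}$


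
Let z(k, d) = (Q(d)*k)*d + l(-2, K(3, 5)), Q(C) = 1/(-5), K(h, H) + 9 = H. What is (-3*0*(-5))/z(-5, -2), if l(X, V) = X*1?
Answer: 0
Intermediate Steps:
K(h, H) = -9 + H
l(X, V) = X
Q(C) = -1/5
z(k, d) = -2 - d*k/5 (z(k, d) = (-k/5)*d - 2 = -d*k/5 - 2 = -2 - d*k/5)
(-3*0*(-5))/z(-5, -2) = (-3*0*(-5))/(-2 - 1/5*(-2)*(-5)) = (0*(-5))/(-2 - 2) = 0/(-4) = -1/4*0 = 0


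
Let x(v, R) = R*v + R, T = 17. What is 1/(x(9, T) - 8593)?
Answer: -1/8423 ≈ -0.00011872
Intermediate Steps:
x(v, R) = R + R*v
1/(x(9, T) - 8593) = 1/(17*(1 + 9) - 8593) = 1/(17*10 - 8593) = 1/(170 - 8593) = 1/(-8423) = -1/8423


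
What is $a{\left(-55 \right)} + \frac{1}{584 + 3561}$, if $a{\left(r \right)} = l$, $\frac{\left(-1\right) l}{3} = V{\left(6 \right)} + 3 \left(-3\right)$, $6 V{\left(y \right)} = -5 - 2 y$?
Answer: $\frac{294297}{8290} \approx 35.5$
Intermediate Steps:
$V{\left(y \right)} = - \frac{5}{6} - \frac{y}{3}$ ($V{\left(y \right)} = \frac{-5 - 2 y}{6} = - \frac{5}{6} - \frac{y}{3}$)
$l = \frac{71}{2}$ ($l = - 3 \left(\left(- \frac{5}{6} - 2\right) + 3 \left(-3\right)\right) = - 3 \left(\left(- \frac{5}{6} - 2\right) - 9\right) = - 3 \left(- \frac{17}{6} - 9\right) = \left(-3\right) \left(- \frac{71}{6}\right) = \frac{71}{2} \approx 35.5$)
$a{\left(r \right)} = \frac{71}{2}$
$a{\left(-55 \right)} + \frac{1}{584 + 3561} = \frac{71}{2} + \frac{1}{584 + 3561} = \frac{71}{2} + \frac{1}{4145} = \frac{294297}{8290}$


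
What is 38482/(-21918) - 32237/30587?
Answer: -941809750/335202933 ≈ -2.8097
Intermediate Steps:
38482/(-21918) - 32237/30587 = 38482*(-1/21918) - 32237*1/30587 = -19241/10959 - 32237/30587 = -941809750/335202933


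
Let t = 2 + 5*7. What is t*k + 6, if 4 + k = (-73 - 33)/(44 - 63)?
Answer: 1224/19 ≈ 64.421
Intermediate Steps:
k = 30/19 (k = -4 + (-73 - 33)/(44 - 63) = -4 - 106/(-19) = -4 - 106*(-1/19) = -4 + 106/19 = 30/19 ≈ 1.5789)
t = 37 (t = 2 + 35 = 37)
t*k + 6 = 37*(30/19) + 6 = 1110/19 + 6 = 1224/19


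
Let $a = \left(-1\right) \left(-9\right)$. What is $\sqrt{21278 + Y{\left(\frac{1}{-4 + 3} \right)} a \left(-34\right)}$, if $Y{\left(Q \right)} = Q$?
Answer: $4 \sqrt{1349} \approx 146.92$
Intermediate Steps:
$a = 9$
$\sqrt{21278 + Y{\left(\frac{1}{-4 + 3} \right)} a \left(-34\right)} = \sqrt{21278 + \frac{1}{-4 + 3} \cdot 9 \left(-34\right)} = \sqrt{21278 + \frac{1}{-1} \cdot 9 \left(-34\right)} = \sqrt{21278 + \left(-1\right) 9 \left(-34\right)} = \sqrt{21278 - -306} = \sqrt{21278 + 306} = \sqrt{21584} = 4 \sqrt{1349}$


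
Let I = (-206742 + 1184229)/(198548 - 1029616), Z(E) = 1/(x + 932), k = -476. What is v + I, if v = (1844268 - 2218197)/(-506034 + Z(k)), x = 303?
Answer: -32441902649889/74196799942036 ≈ -0.43724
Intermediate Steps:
Z(E) = 1/1235 (Z(E) = 1/(303 + 932) = 1/1235)
I = -139641/118724 (I = 977487/(-831068) = 977487*(-1/831068) = -139641/118724 ≈ -1.1762)
v = 461802315/624951989 (v = (1844268 - 2218197)/(-506034 + 1/1235) = -373929/(-624951989/1235) = -373929*(-1235/624951989) = 461802315/624951989 ≈ 0.73894)
v + I = 461802315/624951989 - 139641/118724 = -32441902649889/74196799942036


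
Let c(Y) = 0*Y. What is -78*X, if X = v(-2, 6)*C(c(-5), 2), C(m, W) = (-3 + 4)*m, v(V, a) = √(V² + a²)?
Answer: 0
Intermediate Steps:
c(Y) = 0
C(m, W) = m (C(m, W) = 1*m = m)
X = 0 (X = √((-2)² + 6²)*0 = √(4 + 36)*0 = √40*0 = (2*√10)*0 = 0)
-78*X = -78*0 = 0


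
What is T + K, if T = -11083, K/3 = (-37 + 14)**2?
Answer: -9496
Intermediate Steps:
K = 1587 (K = 3*(-37 + 14)**2 = 3*(-23)**2 = 3*529 = 1587)
T + K = -11083 + 1587 = -9496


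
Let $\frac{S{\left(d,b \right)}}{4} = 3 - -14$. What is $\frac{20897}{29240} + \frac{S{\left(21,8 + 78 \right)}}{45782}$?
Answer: $\frac{479347387}{669332840} \approx 0.71616$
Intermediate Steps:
$S{\left(d,b \right)} = 68$ ($S{\left(d,b \right)} = 4 \left(3 - -14\right) = 4 \left(3 + 14\right) = 4 \cdot 17 = 68$)
$\frac{20897}{29240} + \frac{S{\left(21,8 + 78 \right)}}{45782} = \frac{20897}{29240} + \frac{68}{45782} = 20897 \cdot \frac{1}{29240} + 68 \cdot \frac{1}{45782} = \frac{20897}{29240} + \frac{34}{22891} = \frac{479347387}{669332840}$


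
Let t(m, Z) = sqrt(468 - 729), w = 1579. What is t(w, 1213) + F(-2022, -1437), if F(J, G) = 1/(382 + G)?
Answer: -1/1055 + 3*I*sqrt(29) ≈ -0.00094787 + 16.155*I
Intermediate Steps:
t(m, Z) = 3*I*sqrt(29) (t(m, Z) = sqrt(-261) = 3*I*sqrt(29))
t(w, 1213) + F(-2022, -1437) = 3*I*sqrt(29) + 1/(382 - 1437) = 3*I*sqrt(29) + 1/(-1055) = 3*I*sqrt(29) - 1/1055 = -1/1055 + 3*I*sqrt(29)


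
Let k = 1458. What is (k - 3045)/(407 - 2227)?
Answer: 1587/1820 ≈ 0.87198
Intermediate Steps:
(k - 3045)/(407 - 2227) = (1458 - 3045)/(407 - 2227) = -1587/(-1820) = -1587*(-1/1820) = 1587/1820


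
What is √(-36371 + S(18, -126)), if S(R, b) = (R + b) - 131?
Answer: I*√36610 ≈ 191.34*I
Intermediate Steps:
S(R, b) = -131 + R + b
√(-36371 + S(18, -126)) = √(-36371 + (-131 + 18 - 126)) = √(-36371 - 239) = √(-36610) = I*√36610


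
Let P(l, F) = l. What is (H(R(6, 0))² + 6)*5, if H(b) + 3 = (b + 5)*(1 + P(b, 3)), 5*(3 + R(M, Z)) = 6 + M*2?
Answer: 25951/125 ≈ 207.61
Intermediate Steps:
R(M, Z) = -9/5 + 2*M/5 (R(M, Z) = -3 + (6 + M*2)/5 = -3 + (6 + 2*M)/5 = -3 + (6/5 + 2*M/5) = -9/5 + 2*M/5)
H(b) = -3 + (1 + b)*(5 + b) (H(b) = -3 + (b + 5)*(1 + b) = -3 + (5 + b)*(1 + b) = -3 + (1 + b)*(5 + b))
(H(R(6, 0))² + 6)*5 = ((2 + (-9/5 + (⅖)*6)² + 6*(-9/5 + (⅖)*6))² + 6)*5 = ((2 + (-9/5 + 12/5)² + 6*(-9/5 + 12/5))² + 6)*5 = ((2 + (⅗)² + 6*(⅗))² + 6)*5 = ((2 + 9/25 + 18/5)² + 6)*5 = ((149/25)² + 6)*5 = (22201/625 + 6)*5 = (25951/625)*5 = 25951/125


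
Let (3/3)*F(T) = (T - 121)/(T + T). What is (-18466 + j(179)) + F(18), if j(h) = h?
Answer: -658435/36 ≈ -18290.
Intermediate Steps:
F(T) = (-121 + T)/(2*T) (F(T) = (T - 121)/(T + T) = (-121 + T)/((2*T)) = (-121 + T)*(1/(2*T)) = (-121 + T)/(2*T))
(-18466 + j(179)) + F(18) = (-18466 + 179) + (1/2)*(-121 + 18)/18 = -18287 + (1/2)*(1/18)*(-103) = -18287 - 103/36 = -658435/36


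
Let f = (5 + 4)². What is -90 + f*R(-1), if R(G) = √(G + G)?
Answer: -90 + 81*I*√2 ≈ -90.0 + 114.55*I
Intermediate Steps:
f = 81 (f = 9² = 81)
R(G) = √2*√G (R(G) = √(2*G) = √2*√G)
-90 + f*R(-1) = -90 + 81*(√2*√(-1)) = -90 + 81*(√2*I) = -90 + 81*(I*√2) = -90 + 81*I*√2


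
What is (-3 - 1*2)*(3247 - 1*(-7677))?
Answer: -54620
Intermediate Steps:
(-3 - 1*2)*(3247 - 1*(-7677)) = (-3 - 2)*(3247 + 7677) = -5*10924 = -54620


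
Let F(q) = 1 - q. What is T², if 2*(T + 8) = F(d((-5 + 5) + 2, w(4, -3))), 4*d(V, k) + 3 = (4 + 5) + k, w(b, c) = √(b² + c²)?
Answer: 5041/64 ≈ 78.766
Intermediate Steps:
d(V, k) = 3/2 + k/4 (d(V, k) = -¾ + ((4 + 5) + k)/4 = -¾ + (9 + k)/4 = -¾ + (9/4 + k/4) = 3/2 + k/4)
T = -71/8 (T = -8 + (1 - (3/2 + √(4² + (-3)²)/4))/2 = -8 + (1 - (3/2 + √(16 + 9)/4))/2 = -8 + (1 - (3/2 + √25/4))/2 = -8 + (1 - (3/2 + (¼)*5))/2 = -8 + (1 - (3/2 + 5/4))/2 = -8 + (1 - 1*11/4)/2 = -8 + (1 - 11/4)/2 = -8 + (½)*(-7/4) = -8 - 7/8 = -71/8 ≈ -8.8750)
T² = (-71/8)² = 5041/64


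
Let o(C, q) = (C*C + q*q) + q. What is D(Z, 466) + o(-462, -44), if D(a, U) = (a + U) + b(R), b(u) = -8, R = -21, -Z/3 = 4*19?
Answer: 215566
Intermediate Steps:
Z = -228 (Z = -12*19 = -3*76 = -228)
o(C, q) = q + C² + q² (o(C, q) = (C² + q²) + q = q + C² + q²)
D(a, U) = -8 + U + a (D(a, U) = (a + U) - 8 = (U + a) - 8 = -8 + U + a)
D(Z, 466) + o(-462, -44) = (-8 + 466 - 228) + (-44 + (-462)² + (-44)²) = 230 + (-44 + 213444 + 1936) = 230 + 215336 = 215566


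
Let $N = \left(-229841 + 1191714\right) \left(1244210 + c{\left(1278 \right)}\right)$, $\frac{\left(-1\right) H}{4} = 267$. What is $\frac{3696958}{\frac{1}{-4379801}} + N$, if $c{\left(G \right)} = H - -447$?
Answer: $-14995765663161$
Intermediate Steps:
$H = -1068$ ($H = \left(-4\right) 267 = -1068$)
$c{\left(G \right)} = -621$ ($c{\left(G \right)} = -1068 - -447 = -1068 + 447 = -621$)
$N = 1196174682197$ ($N = \left(-229841 + 1191714\right) \left(1244210 - 621\right) = 961873 \cdot 1243589 = 1196174682197$)
$\frac{3696958}{\frac{1}{-4379801}} + N = \frac{3696958}{\frac{1}{-4379801}} + 1196174682197 = \frac{3696958}{- \frac{1}{4379801}} + 1196174682197 = 3696958 \left(-4379801\right) + 1196174682197 = -16191940345358 + 1196174682197 = -14995765663161$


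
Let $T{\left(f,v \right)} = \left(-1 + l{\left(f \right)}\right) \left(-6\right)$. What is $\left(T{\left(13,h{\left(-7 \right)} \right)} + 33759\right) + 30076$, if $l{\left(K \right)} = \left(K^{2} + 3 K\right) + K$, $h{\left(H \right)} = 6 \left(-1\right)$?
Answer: $62515$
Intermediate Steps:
$h{\left(H \right)} = -6$
$l{\left(K \right)} = K^{2} + 4 K$
$T{\left(f,v \right)} = 6 - 6 f \left(4 + f\right)$ ($T{\left(f,v \right)} = \left(-1 + f \left(4 + f\right)\right) \left(-6\right) = 6 - 6 f \left(4 + f\right)$)
$\left(T{\left(13,h{\left(-7 \right)} \right)} + 33759\right) + 30076 = \left(\left(6 - 78 \left(4 + 13\right)\right) + 33759\right) + 30076 = \left(\left(6 - 78 \cdot 17\right) + 33759\right) + 30076 = \left(\left(6 - 1326\right) + 33759\right) + 30076 = \left(-1320 + 33759\right) + 30076 = 32439 + 30076 = 62515$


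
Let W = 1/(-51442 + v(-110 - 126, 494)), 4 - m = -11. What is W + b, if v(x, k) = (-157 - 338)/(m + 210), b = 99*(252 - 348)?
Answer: -2444628389/257221 ≈ -9504.0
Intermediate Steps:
m = 15 (m = 4 - 1*(-11) = 4 + 11 = 15)
b = -9504 (b = 99*(-96) = -9504)
v(x, k) = -11/5 (v(x, k) = (-157 - 338)/(15 + 210) = -495/225 = -495*1/225 = -11/5)
W = -5/257221 (W = 1/(-51442 - 11/5) = 1/(-257221/5) = -5/257221 ≈ -1.9439e-5)
W + b = -5/257221 - 9504 = -2444628389/257221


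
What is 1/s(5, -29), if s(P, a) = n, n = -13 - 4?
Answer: -1/17 ≈ -0.058824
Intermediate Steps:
n = -17
s(P, a) = -17
1/s(5, -29) = 1/(-17) = -1/17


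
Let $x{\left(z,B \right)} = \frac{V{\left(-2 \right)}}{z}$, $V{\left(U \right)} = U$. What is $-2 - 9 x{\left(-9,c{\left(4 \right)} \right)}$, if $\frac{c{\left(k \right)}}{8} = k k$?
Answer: $-4$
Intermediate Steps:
$c{\left(k \right)} = 8 k^{2}$ ($c{\left(k \right)} = 8 k k = 8 k^{2}$)
$x{\left(z,B \right)} = - \frac{2}{z}$
$-2 - 9 x{\left(-9,c{\left(4 \right)} \right)} = -2 - 9 \left(- \frac{2}{-9}\right) = -2 - 9 \left(\left(-2\right) \left(- \frac{1}{9}\right)\right) = -2 - 2 = -4$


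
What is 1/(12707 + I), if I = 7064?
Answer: 1/19771 ≈ 5.0579e-5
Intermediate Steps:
1/(12707 + I) = 1/(12707 + 7064) = 1/19771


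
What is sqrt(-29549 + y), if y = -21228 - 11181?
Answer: I*sqrt(61958) ≈ 248.91*I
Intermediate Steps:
y = -32409
sqrt(-29549 + y) = sqrt(-29549 - 32409) = sqrt(-61958) = I*sqrt(61958)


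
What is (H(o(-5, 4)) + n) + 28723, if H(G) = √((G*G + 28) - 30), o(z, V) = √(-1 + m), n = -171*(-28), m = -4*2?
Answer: 33511 + I*√11 ≈ 33511.0 + 3.3166*I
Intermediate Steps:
m = -8
n = 4788
o(z, V) = 3*I (o(z, V) = √(-1 - 8) = √(-9) = 3*I)
H(G) = √(-2 + G²) (H(G) = √((G² + 28) - 30) = √((28 + G²) - 30) = √(-2 + G²))
(H(o(-5, 4)) + n) + 28723 = (√(-2 + (3*I)²) + 4788) + 28723 = (√(-2 - 9) + 4788) + 28723 = (√(-11) + 4788) + 28723 = (I*√11 + 4788) + 28723 = (4788 + I*√11) + 28723 = 33511 + I*√11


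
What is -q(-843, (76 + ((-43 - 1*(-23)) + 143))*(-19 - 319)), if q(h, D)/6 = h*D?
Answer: -340211196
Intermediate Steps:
q(h, D) = 6*D*h (q(h, D) = 6*(h*D) = 6*(D*h) = 6*D*h)
-q(-843, (76 + ((-43 - 1*(-23)) + 143))*(-19 - 319)) = -6*(76 + ((-43 - 1*(-23)) + 143))*(-19 - 319)*(-843) = -6*(76 + ((-43 + 23) + 143))*(-338)*(-843) = -6*(76 + (-20 + 143))*(-338)*(-843) = -6*(76 + 123)*(-338)*(-843) = -6*199*(-338)*(-843) = -6*(-67262)*(-843) = -1*340211196 = -340211196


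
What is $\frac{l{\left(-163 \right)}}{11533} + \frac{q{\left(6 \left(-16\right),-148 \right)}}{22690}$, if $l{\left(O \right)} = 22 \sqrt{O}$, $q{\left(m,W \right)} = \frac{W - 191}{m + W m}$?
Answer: $- \frac{113}{106733760} + \frac{22 i \sqrt{163}}{11533} \approx -1.0587 \cdot 10^{-6} + 0.024354 i$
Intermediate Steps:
$q{\left(m,W \right)} = \frac{-191 + W}{m + W m}$
$\frac{l{\left(-163 \right)}}{11533} + \frac{q{\left(6 \left(-16\right),-148 \right)}}{22690} = \frac{22 \sqrt{-163}}{11533} + \frac{\frac{1}{6 \left(-16\right)} \frac{1}{1 - 148} \left(-191 - 148\right)}{22690} = 22 i \sqrt{163} \cdot \frac{1}{11533} + \frac{1}{-96} \frac{1}{-147} \left(-339\right) \frac{1}{22690} = 22 i \sqrt{163} \cdot \frac{1}{11533} + \left(- \frac{1}{96}\right) \left(- \frac{1}{147}\right) \left(-339\right) \frac{1}{22690} = \frac{22 i \sqrt{163}}{11533} - \frac{113}{106733760} = - \frac{113}{106733760} + \frac{22 i \sqrt{163}}{11533}$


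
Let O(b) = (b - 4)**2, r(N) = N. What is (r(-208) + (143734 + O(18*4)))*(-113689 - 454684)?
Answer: -84204459950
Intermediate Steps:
O(b) = (-4 + b)**2
(r(-208) + (143734 + O(18*4)))*(-113689 - 454684) = (-208 + (143734 + (-4 + 18*4)**2))*(-113689 - 454684) = (-208 + (143734 + (-4 + 72)**2))*(-568373) = (-208 + (143734 + 68**2))*(-568373) = (-208 + (143734 + 4624))*(-568373) = (-208 + 148358)*(-568373) = 148150*(-568373) = -84204459950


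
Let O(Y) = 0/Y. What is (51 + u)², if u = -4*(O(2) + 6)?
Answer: 729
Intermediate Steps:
O(Y) = 0
u = -24 (u = -4*(0 + 6) = -4*6 = -24)
(51 + u)² = (51 - 24)² = 27² = 729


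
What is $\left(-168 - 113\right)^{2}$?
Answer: $78961$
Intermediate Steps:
$\left(-168 - 113\right)^{2} = \left(-281\right)^{2} = 78961$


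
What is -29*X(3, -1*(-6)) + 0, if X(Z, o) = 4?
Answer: -116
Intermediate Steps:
-29*X(3, -1*(-6)) + 0 = -29*4 + 0 = -116 + 0 = -116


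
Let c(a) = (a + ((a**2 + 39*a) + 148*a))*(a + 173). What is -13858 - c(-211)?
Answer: 170556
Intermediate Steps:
c(a) = (173 + a)*(a**2 + 188*a) (c(a) = (a + (a**2 + 187*a))*(173 + a) = (a**2 + 188*a)*(173 + a) = (173 + a)*(a**2 + 188*a))
-13858 - c(-211) = -13858 - (-211)*(32524 + (-211)**2 + 361*(-211)) = -13858 - (-211)*(32524 + 44521 - 76171) = -13858 - (-211)*874 = -13858 - 1*(-184414) = -13858 + 184414 = 170556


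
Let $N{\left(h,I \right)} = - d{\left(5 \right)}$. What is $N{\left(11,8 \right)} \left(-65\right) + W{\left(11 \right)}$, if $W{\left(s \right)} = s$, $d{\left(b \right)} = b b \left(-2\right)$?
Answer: $-3239$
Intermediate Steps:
$d{\left(b \right)} = - 2 b^{2}$ ($d{\left(b \right)} = b \left(- 2 b\right) = - 2 b^{2}$)
$N{\left(h,I \right)} = 50$ ($N{\left(h,I \right)} = - \left(-2\right) 5^{2} = - \left(-2\right) 25 = \left(-1\right) \left(-50\right) = 50$)
$N{\left(11,8 \right)} \left(-65\right) + W{\left(11 \right)} = 50 \left(-65\right) + 11 = -3250 + 11 = -3239$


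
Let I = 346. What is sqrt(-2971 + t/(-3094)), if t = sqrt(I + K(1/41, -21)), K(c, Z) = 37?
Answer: sqrt(-28440895756 - 3094*sqrt(383))/3094 ≈ 54.507*I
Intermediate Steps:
t = sqrt(383) (t = sqrt(346 + 37) = sqrt(383) ≈ 19.570)
sqrt(-2971 + t/(-3094)) = sqrt(-2971 + sqrt(383)/(-3094)) = sqrt(-2971 + sqrt(383)*(-1/3094)) = sqrt(-2971 - sqrt(383)/3094)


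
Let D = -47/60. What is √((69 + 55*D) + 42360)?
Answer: √1525893/6 ≈ 205.88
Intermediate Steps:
D = -47/60 (D = -47*1/60 = -47/60 ≈ -0.78333)
√((69 + 55*D) + 42360) = √((69 + 55*(-47/60)) + 42360) = √((69 - 517/12) + 42360) = √(311/12 + 42360) = √(508631/12) = √1525893/6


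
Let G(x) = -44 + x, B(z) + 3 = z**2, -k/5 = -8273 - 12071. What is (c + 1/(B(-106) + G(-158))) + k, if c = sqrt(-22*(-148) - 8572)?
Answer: 1122073321/11031 + 2*I*sqrt(1329) ≈ 1.0172e+5 + 72.911*I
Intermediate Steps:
k = 101720 (k = -5*(-8273 - 12071) = -5*(-20344) = 101720)
B(z) = -3 + z**2
c = 2*I*sqrt(1329) (c = sqrt(3256 - 8572) = sqrt(-5316) = 2*I*sqrt(1329) ≈ 72.911*I)
(c + 1/(B(-106) + G(-158))) + k = (2*I*sqrt(1329) + 1/((-3 + (-106)**2) + (-44 - 158))) + 101720 = (2*I*sqrt(1329) + 1/((-3 + 11236) - 202)) + 101720 = (2*I*sqrt(1329) + 1/(11233 - 202)) + 101720 = (2*I*sqrt(1329) + 1/11031) + 101720 = (1/11031 + 2*I*sqrt(1329)) + 101720 = 1122073321/11031 + 2*I*sqrt(1329)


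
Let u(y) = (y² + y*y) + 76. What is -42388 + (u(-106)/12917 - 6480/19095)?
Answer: -696977214848/16443341 ≈ -42387.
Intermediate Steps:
u(y) = 76 + 2*y² (u(y) = (y² + y²) + 76 = 2*y² + 76 = 76 + 2*y²)
-42388 + (u(-106)/12917 - 6480/19095) = -42388 + ((76 + 2*(-106)²)/12917 - 6480/19095) = -42388 + ((76 + 2*11236)*(1/12917) - 6480*1/19095) = -42388 + ((76 + 22472)*(1/12917) - 432/1273) = -42388 + (22548*(1/12917) - 432/1273) = -42388 + (22548/12917 - 432/1273) = -42388 + 23123460/16443341 = -696977214848/16443341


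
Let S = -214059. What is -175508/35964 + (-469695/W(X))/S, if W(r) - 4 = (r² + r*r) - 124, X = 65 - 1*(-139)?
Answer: -86733983390719/17773080736392 ≈ -4.8801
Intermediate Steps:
X = 204 (X = 65 + 139 = 204)
W(r) = -120 + 2*r² (W(r) = 4 + ((r² + r*r) - 124) = 4 + ((r² + r²) - 124) = 4 + (2*r² - 124) = 4 + (-124 + 2*r²) = -120 + 2*r²)
-175508/35964 + (-469695/W(X))/S = -175508/35964 - 469695/(-120 + 2*204²)/(-214059) = -175508*1/35964 - 469695/(-120 + 2*41616)*(-1/214059) = -43877/8991 - 469695/(-120 + 83232)*(-1/214059) = -43877/8991 - 469695/83112*(-1/214059) = -43877/8991 - 469695*1/83112*(-1/214059) = -43877/8991 - 156565/27704*(-1/214059) = -43877/8991 + 156565/5930290536 = -86733983390719/17773080736392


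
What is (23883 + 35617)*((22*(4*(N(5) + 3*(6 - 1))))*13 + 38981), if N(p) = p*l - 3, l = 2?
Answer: 3816865500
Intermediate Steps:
N(p) = -3 + 2*p (N(p) = p*2 - 3 = 2*p - 3 = -3 + 2*p)
(23883 + 35617)*((22*(4*(N(5) + 3*(6 - 1))))*13 + 38981) = (23883 + 35617)*((22*(4*((-3 + 2*5) + 3*(6 - 1))))*13 + 38981) = 59500*((22*(4*((-3 + 10) + 3*5)))*13 + 38981) = 59500*((22*(4*(7 + 15)))*13 + 38981) = 59500*((22*(4*22))*13 + 38981) = 59500*((22*88)*13 + 38981) = 59500*(1936*13 + 38981) = 59500*(25168 + 38981) = 59500*64149 = 3816865500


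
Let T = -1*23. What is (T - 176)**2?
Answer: 39601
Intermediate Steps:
T = -23
(T - 176)**2 = (-23 - 176)**2 = (-199)**2 = 39601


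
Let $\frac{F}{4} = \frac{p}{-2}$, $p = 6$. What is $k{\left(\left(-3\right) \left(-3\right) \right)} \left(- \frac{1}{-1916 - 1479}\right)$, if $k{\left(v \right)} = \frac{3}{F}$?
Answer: $- \frac{1}{13580} \approx -7.3638 \cdot 10^{-5}$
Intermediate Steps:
$F = -12$ ($F = 4 \frac{6}{-2} = 4 \cdot 6 \left(- \frac{1}{2}\right) = 4 \left(-3\right) = -12$)
$k{\left(v \right)} = - \frac{1}{4}$ ($k{\left(v \right)} = \frac{3}{-12} = 3 \left(- \frac{1}{12}\right) = - \frac{1}{4}$)
$k{\left(\left(-3\right) \left(-3\right) \right)} \left(- \frac{1}{-1916 - 1479}\right) = - \frac{\left(-1\right) \frac{1}{-1916 - 1479}}{4} = - \frac{\left(-1\right) \frac{1}{-3395}}{4} = - \frac{\left(-1\right) \left(- \frac{1}{3395}\right)}{4} = \left(- \frac{1}{4}\right) \frac{1}{3395} = - \frac{1}{13580}$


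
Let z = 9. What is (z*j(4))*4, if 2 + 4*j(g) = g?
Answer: 18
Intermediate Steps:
j(g) = -½ + g/4
(z*j(4))*4 = (9*(-½ + (¼)*4))*4 = (9*(-½ + 1))*4 = (9*(½))*4 = (9/2)*4 = 18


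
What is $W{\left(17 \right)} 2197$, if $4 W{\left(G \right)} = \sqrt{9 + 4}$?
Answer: $\frac{2197 \sqrt{13}}{4} \approx 1980.3$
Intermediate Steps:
$W{\left(G \right)} = \frac{\sqrt{13}}{4}$ ($W{\left(G \right)} = \frac{\sqrt{9 + 4}}{4} = \frac{\sqrt{13}}{4}$)
$W{\left(17 \right)} 2197 = \frac{\sqrt{13}}{4} \cdot 2197 = \frac{2197 \sqrt{13}}{4}$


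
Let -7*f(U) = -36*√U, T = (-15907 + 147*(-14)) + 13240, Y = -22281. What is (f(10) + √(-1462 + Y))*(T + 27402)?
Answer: 816372*√10/7 + 22677*I*√23743 ≈ 3.688e+5 + 3.4942e+6*I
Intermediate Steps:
T = -4725 (T = (-15907 - 2058) + 13240 = -17965 + 13240 = -4725)
f(U) = 36*√U/7 (f(U) = -(-36)*√U/7 = 36*√U/7)
(f(10) + √(-1462 + Y))*(T + 27402) = (36*√10/7 + √(-1462 - 22281))*(-4725 + 27402) = (36*√10/7 + √(-23743))*22677 = (36*√10/7 + I*√23743)*22677 = 816372*√10/7 + 22677*I*√23743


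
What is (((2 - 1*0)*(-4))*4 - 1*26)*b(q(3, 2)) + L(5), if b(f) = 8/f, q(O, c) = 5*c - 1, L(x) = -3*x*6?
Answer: -1274/9 ≈ -141.56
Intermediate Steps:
L(x) = -18*x
q(O, c) = -1 + 5*c
(((2 - 1*0)*(-4))*4 - 1*26)*b(q(3, 2)) + L(5) = (((2 - 1*0)*(-4))*4 - 1*26)*(8/(-1 + 5*2)) - 18*5 = (((2 + 0)*(-4))*4 - 26)*(8/(-1 + 10)) - 90 = ((2*(-4))*4 - 26)*(8/9) - 90 = (-8*4 - 26)*(8*(⅑)) - 90 = (-32 - 26)*(8/9) - 90 = -58*8/9 - 90 = -464/9 - 90 = -1274/9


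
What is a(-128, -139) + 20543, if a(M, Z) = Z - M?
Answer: 20532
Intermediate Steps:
a(-128, -139) + 20543 = (-139 - 1*(-128)) + 20543 = (-139 + 128) + 20543 = -11 + 20543 = 20532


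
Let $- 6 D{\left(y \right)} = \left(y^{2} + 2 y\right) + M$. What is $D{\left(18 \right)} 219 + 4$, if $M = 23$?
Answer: $- \frac{27951}{2} \approx -13976.0$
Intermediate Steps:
$D{\left(y \right)} = - \frac{23}{6} - \frac{y}{3} - \frac{y^{2}}{6}$ ($D{\left(y \right)} = - \frac{\left(y^{2} + 2 y\right) + 23}{6} = - \frac{23 + y^{2} + 2 y}{6} = - \frac{23}{6} - \frac{y}{3} - \frac{y^{2}}{6}$)
$D{\left(18 \right)} 219 + 4 = \left(- \frac{23}{6} - 6 - \frac{18^{2}}{6}\right) 219 + 4 = \left(- \frac{23}{6} - 6 - 54\right) 219 + 4 = \left(- \frac{383}{6}\right) 219 + 4 = - \frac{27959}{2} + 4 = - \frac{27951}{2}$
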